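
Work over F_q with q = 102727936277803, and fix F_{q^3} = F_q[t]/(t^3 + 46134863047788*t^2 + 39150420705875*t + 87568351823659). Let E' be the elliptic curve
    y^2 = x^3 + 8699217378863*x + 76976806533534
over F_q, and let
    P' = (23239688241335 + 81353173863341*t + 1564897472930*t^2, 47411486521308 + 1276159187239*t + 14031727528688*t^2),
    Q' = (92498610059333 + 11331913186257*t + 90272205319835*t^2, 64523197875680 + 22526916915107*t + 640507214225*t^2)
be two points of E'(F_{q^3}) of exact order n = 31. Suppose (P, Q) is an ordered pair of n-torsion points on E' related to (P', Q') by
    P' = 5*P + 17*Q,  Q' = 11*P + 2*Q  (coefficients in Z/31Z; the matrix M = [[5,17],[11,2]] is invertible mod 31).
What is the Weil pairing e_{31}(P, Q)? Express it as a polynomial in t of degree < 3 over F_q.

38937722228083 + 34439629964108*t + 84179993516005*t^2

e_{31}(aP+bQ,cP+dQ) = e_{31}(P,Q)^(ad-bc); with (a,b,c,d)=(5,17,11,2) this gives the det-31 law.
Hence e(P,Q) = e(P',Q')^{7} where 7 = 9^{-1} mod 31.
Double-and-add over 11111: 5-1 doublings, 5-1 additions; each step l_{T,T}/v_{2T} or l_{T,P'}/v at Q'+S for random S.
Miller gives e_{31}(P',Q') = 31694138457654 + 69861895349689*t + 70983669016090*t^2 in F_{102727936277803^3}.
(31694138457654 + 69861895349689*t + 70983669016090*t^2)^{7} mod (102727936277803,f) = 38937722228083 + 34439629964108*t + 84179993516005*t^2.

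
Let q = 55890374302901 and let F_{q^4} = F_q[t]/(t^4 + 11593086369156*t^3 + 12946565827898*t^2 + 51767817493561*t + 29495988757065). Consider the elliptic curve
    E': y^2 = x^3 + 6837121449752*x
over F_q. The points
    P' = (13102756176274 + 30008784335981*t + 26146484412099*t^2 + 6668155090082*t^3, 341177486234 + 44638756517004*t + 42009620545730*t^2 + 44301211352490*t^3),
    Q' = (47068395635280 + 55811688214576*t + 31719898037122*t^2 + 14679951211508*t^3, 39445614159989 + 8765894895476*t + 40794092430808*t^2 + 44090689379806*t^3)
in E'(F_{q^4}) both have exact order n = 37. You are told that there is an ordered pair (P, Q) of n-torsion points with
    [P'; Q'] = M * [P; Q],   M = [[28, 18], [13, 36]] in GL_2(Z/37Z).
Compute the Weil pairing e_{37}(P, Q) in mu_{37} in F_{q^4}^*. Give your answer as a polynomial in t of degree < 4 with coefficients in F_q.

36581276006504 + 41809927186325*t + 15279449662149*t^2 + 26053345868053*t^3

e_{37} is bilinear + alternating on E[37], so e_{37}(28*P + 18*Q, 13*P + 36*Q) = e_{37}(P,Q)^(28*36-18*13).
Inverting 34 mod 37: 12. Thus e_{37}(P,Q) = e(P',Q')^{12}.
Run Miller on y^2=x^3+6837121449752*x over F_{55890374302901}: ladder 100101 (6 bits); e = f_P(D_Q)/f_Q(D_P).
So e_{37}(P',Q') = 1480785054302 + 15221924665361*t + 46739234283994*t^2 + 34047116676839*t^3.
Finally e_{37}(P,Q) = 36581276006504 + 41809927186325*t + 15279449662149*t^2 + 26053345868053*t^3.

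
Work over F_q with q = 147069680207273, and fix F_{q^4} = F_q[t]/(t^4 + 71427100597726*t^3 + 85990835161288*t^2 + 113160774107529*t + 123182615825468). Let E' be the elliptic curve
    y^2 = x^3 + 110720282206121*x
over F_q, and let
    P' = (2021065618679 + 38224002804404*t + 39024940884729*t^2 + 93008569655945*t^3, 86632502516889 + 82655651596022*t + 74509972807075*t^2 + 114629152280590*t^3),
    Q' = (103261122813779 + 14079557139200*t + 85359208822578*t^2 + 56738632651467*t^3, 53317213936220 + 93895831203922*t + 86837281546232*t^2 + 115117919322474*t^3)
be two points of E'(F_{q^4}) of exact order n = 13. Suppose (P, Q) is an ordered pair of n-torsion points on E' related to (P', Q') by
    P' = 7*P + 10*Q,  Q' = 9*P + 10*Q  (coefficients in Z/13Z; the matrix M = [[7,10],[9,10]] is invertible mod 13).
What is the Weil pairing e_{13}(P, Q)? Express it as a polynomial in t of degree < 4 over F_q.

28681182177992 + 109391432401397*t + 86718262279805*t^2 + 142251325900542*t^3

Alternating bilinearity on E[13] (values in mu_{13} in F_{147069680207273^4}) gives e(P',Q') = e(P,Q)^det(M).
det M = 7*10 - 10*9 = -20 = 6 (mod 13); 6^{-1} = 11 (mod 13).
n = 13 = (1101)_2 (4 bits, wt 3); accumulate f_{13,P'}(Q'+S)/f_{13,P'}(S) along the 3-step ladder.
Miller gives e_{13}(P',Q') = 55798235556500 + 142845538860279*t + 65856647351499*t^2 + 48932030597586*t^3 in F_{147069680207273^4}.
e_{13}(P,Q) = (55798235556500 + 142845538860279*t + 65856647351499*t^2 + 48932030597586*t^3)^{11} = 28681182177992 + 109391432401397*t + 86718262279805*t^2 + 142251325900542*t^3.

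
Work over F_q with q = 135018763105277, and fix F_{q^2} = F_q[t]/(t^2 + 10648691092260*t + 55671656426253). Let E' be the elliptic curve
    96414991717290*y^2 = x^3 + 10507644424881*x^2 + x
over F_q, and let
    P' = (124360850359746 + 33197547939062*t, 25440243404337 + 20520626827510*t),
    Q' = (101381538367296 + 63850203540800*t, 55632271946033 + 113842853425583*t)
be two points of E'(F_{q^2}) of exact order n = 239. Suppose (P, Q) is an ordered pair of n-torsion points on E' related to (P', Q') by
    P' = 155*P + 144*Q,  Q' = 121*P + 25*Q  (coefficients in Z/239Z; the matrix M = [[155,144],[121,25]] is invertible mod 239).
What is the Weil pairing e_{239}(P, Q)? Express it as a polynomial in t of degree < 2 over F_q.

Under M = [[155,144],[121,25]] in GL_2(Z/239), e_{239}(P',Q') = e_{239}(P,Q)^(155*25-144*121 mod 239).
Hence e(P,Q) = e(P',Q')^{42} where 42 = 74^{-1} mod 239.
Montgomery->Weierstrass: x_W = 66176905240156*x+49255091411060, y_W=66176905240156*y on F_{135018763105277}; lands on y^2=x^3+130594364348619*x+51127697345461.
8-bit Miller (11101111) on E'/F_{135018763105277} with a'=130594364348619, b'=51127697345461: accumulate tangent/chord ratios at Q'+S and P'+S'.
So e_{239}(P',Q') = 29942778451899 + 16346948974168*t.
(29942778451899 + 16346948974168*t)^{42} mod (135018763105277,f) = 115695329528035 + 34401340634129*t.

115695329528035 + 34401340634129*t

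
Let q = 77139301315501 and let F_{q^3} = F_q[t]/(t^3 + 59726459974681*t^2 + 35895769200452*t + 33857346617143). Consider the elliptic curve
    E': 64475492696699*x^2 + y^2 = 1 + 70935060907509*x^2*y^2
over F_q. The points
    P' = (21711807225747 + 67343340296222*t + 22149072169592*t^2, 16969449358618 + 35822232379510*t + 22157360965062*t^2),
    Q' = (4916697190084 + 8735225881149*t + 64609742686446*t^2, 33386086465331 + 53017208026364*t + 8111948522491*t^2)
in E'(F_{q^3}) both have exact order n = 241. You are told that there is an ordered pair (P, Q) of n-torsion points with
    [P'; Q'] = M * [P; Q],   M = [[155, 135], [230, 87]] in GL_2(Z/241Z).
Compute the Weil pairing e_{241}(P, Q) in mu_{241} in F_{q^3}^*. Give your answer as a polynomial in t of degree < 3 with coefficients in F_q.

16628324988904 + 36060180532947*t + 27195759023562*t^2

Under M = [[155,135],[230,87]] in GL_2(Z/241), e_{241}(P',Q') = e_{241}(P,Q)^(155*87-135*230 mod 241).
Hence e(P,Q) = e(P',Q')^{198} where 198 = 28^{-1} mod 241.
Map (x,y)_Ed via u=(1+y)/(1-y), v=(1+y)/((1-y)x) to Montgomery A=65401288034521,B=11135778526688; then to (a',b')=(0,68547566793008).
Double-and-add over 11110001: 8-1 doublings, 5-1 additions; each step l_{T,T}/v_{2T} or l_{T,P'}/v at Q'+S for random S.
f_P(D_Q)/f_Q(D_P) = 40054380853520 + 48586926314381*t + 56806488170319*t^2.
(40054380853520 + 48586926314381*t + 56806488170319*t^2)^{198} mod (77139301315501,f) = 16628324988904 + 36060180532947*t + 27195759023562*t^2.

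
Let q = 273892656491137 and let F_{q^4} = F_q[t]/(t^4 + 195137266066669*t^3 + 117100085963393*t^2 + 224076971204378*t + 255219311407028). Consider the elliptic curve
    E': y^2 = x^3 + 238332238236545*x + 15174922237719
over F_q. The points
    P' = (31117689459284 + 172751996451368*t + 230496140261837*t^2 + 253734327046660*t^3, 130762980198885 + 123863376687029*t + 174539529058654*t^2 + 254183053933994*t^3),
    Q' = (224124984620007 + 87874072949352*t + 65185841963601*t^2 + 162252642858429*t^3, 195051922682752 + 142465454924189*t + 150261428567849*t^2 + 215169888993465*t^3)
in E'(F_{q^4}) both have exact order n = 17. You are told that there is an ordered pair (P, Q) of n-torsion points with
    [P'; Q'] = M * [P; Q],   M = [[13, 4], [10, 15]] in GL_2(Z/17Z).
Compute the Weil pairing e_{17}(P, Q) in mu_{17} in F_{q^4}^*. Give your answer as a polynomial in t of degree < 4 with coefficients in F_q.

150635868023950 + 184679412901073*t + 173431479943632*t^2 + 173544235751338*t^3

e_{17} is bilinear + alternating on E[17], so e_{17}(13*P + 4*Q, 10*P + 15*Q) = e_{17}(P,Q)^(13*15-4*10).
Inverting 2 mod 17: 9. Thus e_{17}(P,Q) = e(P',Q')^{9}.
5-bit Miller (10001) on E'/F_{273892656491137} with a'=238332238236545, b'=15174922237719: accumulate tangent/chord ratios at Q'+S and P'+S'.
e_{17}(P',Q') = 184096381468376 + 8864097185052*t + 228238450419614*t^2 + 20608470297136*t^3.
Hence e(P,Q) = 150635868023950 + 184679412901073*t + 173431479943632*t^2 + 173544235751338*t^3 in F_{273892656491137^4}^*.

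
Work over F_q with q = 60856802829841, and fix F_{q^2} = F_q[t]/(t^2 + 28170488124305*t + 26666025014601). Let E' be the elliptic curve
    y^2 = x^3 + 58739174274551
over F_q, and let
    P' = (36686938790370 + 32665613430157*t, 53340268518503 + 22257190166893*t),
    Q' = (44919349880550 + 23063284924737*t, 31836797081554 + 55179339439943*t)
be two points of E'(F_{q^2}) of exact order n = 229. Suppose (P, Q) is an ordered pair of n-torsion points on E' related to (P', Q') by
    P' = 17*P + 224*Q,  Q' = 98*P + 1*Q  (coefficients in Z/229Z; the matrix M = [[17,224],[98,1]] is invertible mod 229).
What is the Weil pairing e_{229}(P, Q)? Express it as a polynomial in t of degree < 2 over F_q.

Under M = [[17,224],[98,1]] in GL_2(Z/229), e_{229}(P',Q') = e_{229}(P,Q)^(17*1-224*98 mod 229).
Hence e(P,Q) = e(P',Q')^{215} where 215 = 49^{-1} mod 229.
Miller loop for e_{229} over F_{60856802829841^2}: bits of 229 = 11100101; 7 double steps + 4 add steps, l/v at each.
So e_{229}(P',Q') = 60446359152045 + 20875040594759*t.
Thus e_{229}(P,Q) = 18383481711041 + 5254482776182*t.

18383481711041 + 5254482776182*t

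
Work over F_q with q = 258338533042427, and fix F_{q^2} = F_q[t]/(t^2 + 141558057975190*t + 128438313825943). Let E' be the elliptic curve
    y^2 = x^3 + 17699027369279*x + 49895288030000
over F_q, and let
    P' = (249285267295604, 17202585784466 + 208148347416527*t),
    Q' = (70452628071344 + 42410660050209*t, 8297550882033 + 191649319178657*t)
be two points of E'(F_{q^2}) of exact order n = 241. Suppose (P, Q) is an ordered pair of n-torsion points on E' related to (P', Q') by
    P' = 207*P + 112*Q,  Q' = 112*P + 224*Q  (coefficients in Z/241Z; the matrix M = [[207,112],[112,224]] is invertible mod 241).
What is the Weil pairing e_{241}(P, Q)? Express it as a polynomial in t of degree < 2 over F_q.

Alternating bilinearity on E[241] (values in mu_{241} in F_{258338533042427^2}) gives e(P',Q') = e(P,Q)^det(M).
Inverting 84 mod 241: 66. Thus e_{241}(P,Q) = e(P',Q')^{66}.
Miller loop for e_{241} over F_{258338533042427^2}: bits of 241 = 11110001; 7 double steps + 4 add steps, l/v at each.
f_P(D_Q)/f_Q(D_P) = 60182341029049 + 103862884738425*t.
Thus e_{241}(P,Q) = 203134430788988 + 36388002786857*t.

203134430788988 + 36388002786857*t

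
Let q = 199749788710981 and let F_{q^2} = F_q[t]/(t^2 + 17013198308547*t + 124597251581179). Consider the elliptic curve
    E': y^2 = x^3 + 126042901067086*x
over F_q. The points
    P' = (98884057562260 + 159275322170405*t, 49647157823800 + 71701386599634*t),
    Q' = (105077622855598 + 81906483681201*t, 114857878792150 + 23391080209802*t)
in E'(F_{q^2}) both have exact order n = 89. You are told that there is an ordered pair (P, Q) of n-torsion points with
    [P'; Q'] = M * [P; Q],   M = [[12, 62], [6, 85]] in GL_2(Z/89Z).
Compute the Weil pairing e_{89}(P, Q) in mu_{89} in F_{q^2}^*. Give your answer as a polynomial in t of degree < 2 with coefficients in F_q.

Since e_{89}(P,P)=e_{89}(Q,Q)=1 and e_{89}(Q,P)=e_{89}(P,Q)^{-1}, expanding e_{89}(12*P + 62*Q,6*P + 85*Q) leaves e(P,Q)^det(M).
Inverting 25 mod 89: 57. Thus e_{89}(P,Q) = e(P',Q')^{57}.
Miller loop for e_{89} over F_{199749788710981^2}: bits of 89 = 1011001; 6 double steps + 3 add steps, l/v at each.
Miller gives e_{89}(P',Q') = 99883176385076 + 138249660339590*t in F_{199749788710981^2}.
Thus e_{89}(P,Q) = 78499476961699 + 146931672633452*t.

78499476961699 + 146931672633452*t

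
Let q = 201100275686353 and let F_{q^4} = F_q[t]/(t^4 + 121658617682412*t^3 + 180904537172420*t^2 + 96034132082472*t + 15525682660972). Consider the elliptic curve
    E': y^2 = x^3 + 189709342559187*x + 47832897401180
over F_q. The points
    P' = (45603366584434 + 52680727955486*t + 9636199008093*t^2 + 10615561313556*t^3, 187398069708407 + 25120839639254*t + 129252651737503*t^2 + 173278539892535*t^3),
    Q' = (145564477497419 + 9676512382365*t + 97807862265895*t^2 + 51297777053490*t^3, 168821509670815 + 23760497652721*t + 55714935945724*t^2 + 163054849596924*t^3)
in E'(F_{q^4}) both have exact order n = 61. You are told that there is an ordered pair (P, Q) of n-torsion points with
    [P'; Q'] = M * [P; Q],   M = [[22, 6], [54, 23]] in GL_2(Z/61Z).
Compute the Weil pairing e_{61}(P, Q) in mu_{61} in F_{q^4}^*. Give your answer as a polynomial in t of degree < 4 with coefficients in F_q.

11406897998724 + 112623590639710*t + 97376406687824*t^2 + 128957850376084*t^3

e_{61} is bilinear + alternating on E[61], so e_{61}(22*P + 6*Q, 54*P + 23*Q) = e_{61}(P,Q)^(22*23-6*54).
So e_{61}(P,Q) = e_{61}(P',Q')^{60}, since 60*60 = 1 mod 61.
Miller loop for e_{61} over F_{201100275686353^4}: bits of 61 = 111101; 5 double steps + 4 add steps, l/v at each.
So e_{61}(P',Q') = 129439607747125 + 79515124957171*t + 47317887944484*t^2 + 91756010260269*t^3.
Thus e_{61}(P,Q) = 11406897998724 + 112623590639710*t + 97376406687824*t^2 + 128957850376084*t^3.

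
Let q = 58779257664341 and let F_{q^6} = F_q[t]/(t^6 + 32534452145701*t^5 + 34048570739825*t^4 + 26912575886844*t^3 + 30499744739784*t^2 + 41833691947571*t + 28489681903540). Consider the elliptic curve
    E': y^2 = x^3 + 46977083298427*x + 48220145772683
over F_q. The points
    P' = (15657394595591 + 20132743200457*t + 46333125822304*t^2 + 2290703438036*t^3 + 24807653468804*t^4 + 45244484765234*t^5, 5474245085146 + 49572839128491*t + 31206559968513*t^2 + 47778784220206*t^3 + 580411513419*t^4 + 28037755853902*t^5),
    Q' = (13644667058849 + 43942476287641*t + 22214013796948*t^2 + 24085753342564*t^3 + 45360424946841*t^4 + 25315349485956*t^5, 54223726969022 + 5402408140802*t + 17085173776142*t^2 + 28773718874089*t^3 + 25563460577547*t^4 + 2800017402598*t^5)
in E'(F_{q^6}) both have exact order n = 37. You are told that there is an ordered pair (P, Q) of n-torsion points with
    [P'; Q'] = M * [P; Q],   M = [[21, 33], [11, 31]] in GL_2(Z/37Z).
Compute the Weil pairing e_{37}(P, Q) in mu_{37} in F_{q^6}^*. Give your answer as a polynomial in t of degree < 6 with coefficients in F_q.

e_{37}(aP+bQ,cP+dQ) = e_{37}(P,Q)^(ad-bc); with (a,b,c,d)=(21,33,11,31) this gives the det-37 law.
det M = 21*31 - 33*11 = 288 = 29 (mod 37); 29^{-1} = 23 (mod 37).
n = 37 = (100101)_2 (6 bits, wt 3); accumulate f_{37,P'}(Q'+S)/f_{37,P'}(S) along the 5-step ladder.
The quotient is 10873042277103 + 11760596366771*t + 39589579575581*t^2 + 4807448312251*t^3 + 21656770395029*t^4 + 17585278933749*t^5.
(10873042277103 + 11760596366771*t + 39589579575581*t^2 + 4807448312251*t^3 + 21656770395029*t^4 + 17585278933749*t^5)^{23} mod (58779257664341,f) = 48266549315918 + 50790140892773*t + 15117123107445*t^2 + 28280188959540*t^3 + 37817455313661*t^4 + 5195492130408*t^5.

48266549315918 + 50790140892773*t + 15117123107445*t^2 + 28280188959540*t^3 + 37817455313661*t^4 + 5195492130408*t^5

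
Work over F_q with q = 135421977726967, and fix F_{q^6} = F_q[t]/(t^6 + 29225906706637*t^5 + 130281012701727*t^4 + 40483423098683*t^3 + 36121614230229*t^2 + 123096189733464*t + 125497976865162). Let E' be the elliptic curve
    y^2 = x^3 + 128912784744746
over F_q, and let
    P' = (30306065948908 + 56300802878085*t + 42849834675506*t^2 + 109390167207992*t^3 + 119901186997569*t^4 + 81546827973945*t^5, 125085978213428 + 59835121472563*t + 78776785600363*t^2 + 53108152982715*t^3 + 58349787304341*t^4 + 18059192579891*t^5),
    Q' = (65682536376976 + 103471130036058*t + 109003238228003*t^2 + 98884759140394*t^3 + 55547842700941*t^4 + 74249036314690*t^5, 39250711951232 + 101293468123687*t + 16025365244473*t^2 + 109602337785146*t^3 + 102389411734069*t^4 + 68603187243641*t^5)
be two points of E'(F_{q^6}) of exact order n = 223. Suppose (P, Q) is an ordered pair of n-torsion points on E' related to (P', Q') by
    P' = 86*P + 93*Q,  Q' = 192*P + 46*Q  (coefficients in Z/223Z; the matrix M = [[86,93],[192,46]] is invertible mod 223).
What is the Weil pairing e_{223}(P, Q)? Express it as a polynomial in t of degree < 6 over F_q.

41837657658532 + 127271285722618*t + 111345880872698*t^2 + 37491352275254*t^3 + 9974053721247*t^4 + 10540361398506*t^5

Under M = [[86,93],[192,46]] in GL_2(Z/223), e_{223}(P',Q') = e_{223}(P,Q)^(86*46-93*192 mod 223).
86*46 - 93*192 = -13900; reduced mod 223: det = 149, inverse 3.
n = 223 = (11011111)_2 (8 bits, wt 7); accumulate f_{223,P'}(Q'+S)/f_{223,P'}(S) along the 7-step ladder.
So e_{223}(P',Q') = 128779231561818 + 43375728672899*t + 31783088184397*t^2 + 112358507284490*t^3 + 32919895720308*t^4 + 50035570097322*t^5.
Hence e(P,Q) = 41837657658532 + 127271285722618*t + 111345880872698*t^2 + 37491352275254*t^3 + 9974053721247*t^4 + 10540361398506*t^5 in F_{135421977726967^6}^*.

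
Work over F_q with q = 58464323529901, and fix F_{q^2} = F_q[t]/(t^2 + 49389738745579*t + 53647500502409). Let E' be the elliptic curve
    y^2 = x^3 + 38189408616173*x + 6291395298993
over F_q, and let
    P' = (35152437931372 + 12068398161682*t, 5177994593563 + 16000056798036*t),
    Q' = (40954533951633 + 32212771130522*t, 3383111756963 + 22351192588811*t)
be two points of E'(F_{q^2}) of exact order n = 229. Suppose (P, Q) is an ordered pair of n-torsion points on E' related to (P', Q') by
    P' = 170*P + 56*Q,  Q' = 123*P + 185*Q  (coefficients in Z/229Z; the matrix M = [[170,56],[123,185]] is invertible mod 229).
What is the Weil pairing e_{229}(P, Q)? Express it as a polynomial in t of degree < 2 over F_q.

Since e_{229}(P,P)=e_{229}(Q,Q)=1 and e_{229}(Q,P)=e_{229}(P,Q)^{-1}, expanding e_{229}(170*P + 56*Q,123*P + 185*Q) leaves e(P,Q)^det(M).
170*185 - 56*123 = 24562; reduced mod 229: det = 59, inverse 66.
Build f_{229,P'} and f_{229,Q'} via the 8-bit ladder of 229=11100101_2; evaluate at shifted divisors; quotient in F_{58464323529901^2}.
f_P(D_Q)/f_Q(D_P) = 57758189424546 + 53455658758042*t.
Raise to 66: e(P,Q) = 36510618498638 + 19067658640524*t in mu_{229}.

36510618498638 + 19067658640524*t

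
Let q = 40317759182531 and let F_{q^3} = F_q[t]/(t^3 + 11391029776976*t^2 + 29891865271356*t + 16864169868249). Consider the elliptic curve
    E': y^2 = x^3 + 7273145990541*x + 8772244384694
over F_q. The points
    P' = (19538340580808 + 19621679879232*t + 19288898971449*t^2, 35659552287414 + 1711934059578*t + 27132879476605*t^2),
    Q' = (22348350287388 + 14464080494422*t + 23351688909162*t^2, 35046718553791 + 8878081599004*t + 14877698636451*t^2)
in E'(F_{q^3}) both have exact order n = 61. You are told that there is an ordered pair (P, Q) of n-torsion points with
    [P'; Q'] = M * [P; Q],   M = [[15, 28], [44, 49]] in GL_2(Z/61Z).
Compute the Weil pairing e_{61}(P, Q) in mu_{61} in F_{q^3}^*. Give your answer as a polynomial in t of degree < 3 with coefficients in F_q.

The 61-Weil pairing on E[61] over F_{40317759182531} is alternating-bilinear: e_{61}(P',Q') = e_{61}(P,Q)^det(M).
det M = 15*49 - 28*44 = -497 = 52 (mod 61); 52^{-1} = 27 (mod 61).
n = 61 = (111101)_2 (6 bits, wt 5); accumulate f_{61,P'}(Q'+S)/f_{61,P'}(S) along the 5-step ladder.
Result: e(P',Q') = 34390849923272 + 27474755229013*t + 2555760632708*t^2.
Hence e(P,Q) = 32278763065427 + 13117698482479*t + 4520485294348*t^2 in F_{40317759182531^3}^*.

32278763065427 + 13117698482479*t + 4520485294348*t^2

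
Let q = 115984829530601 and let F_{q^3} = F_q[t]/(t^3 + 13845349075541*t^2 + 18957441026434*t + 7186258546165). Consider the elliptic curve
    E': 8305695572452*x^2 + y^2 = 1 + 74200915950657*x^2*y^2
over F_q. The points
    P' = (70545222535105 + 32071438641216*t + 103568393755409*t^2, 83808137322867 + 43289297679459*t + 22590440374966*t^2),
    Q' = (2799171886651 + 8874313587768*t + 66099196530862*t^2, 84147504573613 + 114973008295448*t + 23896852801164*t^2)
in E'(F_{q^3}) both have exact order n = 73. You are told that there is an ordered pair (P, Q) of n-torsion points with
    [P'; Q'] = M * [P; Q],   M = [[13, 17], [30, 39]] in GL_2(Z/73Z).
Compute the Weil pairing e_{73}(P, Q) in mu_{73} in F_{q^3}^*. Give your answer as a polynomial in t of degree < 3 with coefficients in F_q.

107894543976534 + 115659125558669*t + 52833126653198*t^2

The 73-Weil pairing on E[73] over F_{115984829530601} is alternating-bilinear: e_{73}(P',Q') = e_{73}(P,Q)^det(M).
det(M) mod 73 = 70; its inverse in (Z/73)^* is 24 (check: 70*24 mod 73 = 1).
Map (x,y)_Ed via u=(1+y)/(1-y), v=(1+y)/((1-y)x) to Montgomery A=70601080785608,B=5313986754805; then to (a',b')=(110188398707767,102827299156710).
Run Miller on y^2=x^3+110188398707767*x+102827299156710 over F_{115984829530601}: ladder 1001001 (7 bits); e = f_P(D_Q)/f_Q(D_P).
The quotient is 15581956837030 + 43703963952669*t + 112096443788681*t^2.
Raise to 24: e(P,Q) = 107894543976534 + 115659125558669*t + 52833126653198*t^2 in mu_{73}.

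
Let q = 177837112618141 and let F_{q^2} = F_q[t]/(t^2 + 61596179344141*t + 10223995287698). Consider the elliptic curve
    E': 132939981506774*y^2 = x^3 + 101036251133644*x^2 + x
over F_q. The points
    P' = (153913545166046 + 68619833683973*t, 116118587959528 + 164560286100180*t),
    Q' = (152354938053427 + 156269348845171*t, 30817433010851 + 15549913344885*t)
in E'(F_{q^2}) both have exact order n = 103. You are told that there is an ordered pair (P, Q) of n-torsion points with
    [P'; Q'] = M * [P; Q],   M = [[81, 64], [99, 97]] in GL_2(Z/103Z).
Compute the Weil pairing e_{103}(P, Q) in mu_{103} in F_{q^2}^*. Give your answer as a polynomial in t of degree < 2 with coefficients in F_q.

156887031008996 + 65809270757245*t

e_{103}(aP+bQ,cP+dQ) = e_{103}(P,Q)^(ad-bc); with (a,b,c,d)=(81,64,99,97) this gives the det-103 law.
det M = 81*97 - 64*99 = 1521 = 79 (mod 103); 79^{-1} = 30 (mod 103).
Set x_W=12589129518263*u+143263657409422, y_W=12589129518263*v; then E': y_W^2=x_W^3+77192566110619.
Build f_{103,P'} and f_{103,Q'} via the 7-bit ladder of 103=1100111_2; evaluate at shifted divisors; quotient in F_{177837112618141^2}.
Result: e(P',Q') = 12022036984079 + 91745550695551*t.
e_{103}(P,Q) = (12022036984079 + 91745550695551*t)^{30} = 156887031008996 + 65809270757245*t.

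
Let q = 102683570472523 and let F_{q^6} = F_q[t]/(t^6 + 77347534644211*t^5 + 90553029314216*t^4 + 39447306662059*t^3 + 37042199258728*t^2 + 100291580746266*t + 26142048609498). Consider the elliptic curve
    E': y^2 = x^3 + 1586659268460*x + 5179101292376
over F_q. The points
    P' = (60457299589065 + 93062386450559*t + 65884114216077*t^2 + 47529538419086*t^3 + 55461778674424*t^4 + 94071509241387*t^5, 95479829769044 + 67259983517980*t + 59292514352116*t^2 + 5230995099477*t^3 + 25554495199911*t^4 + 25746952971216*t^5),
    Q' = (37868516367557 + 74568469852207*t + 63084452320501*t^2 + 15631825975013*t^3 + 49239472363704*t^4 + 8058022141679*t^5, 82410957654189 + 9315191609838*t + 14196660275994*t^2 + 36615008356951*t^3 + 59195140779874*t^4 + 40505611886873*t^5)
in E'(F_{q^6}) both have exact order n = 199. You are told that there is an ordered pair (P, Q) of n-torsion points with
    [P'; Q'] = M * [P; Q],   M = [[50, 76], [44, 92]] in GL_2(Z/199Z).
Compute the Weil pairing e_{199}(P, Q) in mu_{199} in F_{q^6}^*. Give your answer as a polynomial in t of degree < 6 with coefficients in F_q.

Since e_{199}(P,P)=e_{199}(Q,Q)=1 and e_{199}(Q,P)=e_{199}(P,Q)^{-1}, expanding e_{199}(50*P + 76*Q,44*P + 92*Q) leaves e(P,Q)^det(M).
So e_{199}(P,Q) = e_{199}(P',Q')^{61}, since 62*61 = 1 mod 199.
Build f_{199,P'} and f_{199,Q'} via the 8-bit ladder of 199=11000111_2; evaluate at shifted divisors; quotient in F_{102683570472523^6}.
So e_{199}(P',Q') = 74005447765796 + 35906116755165*t + 36494326860661*t^2 + 58211552752874*t^3 + 82007434955807*t^4 + 98010868188382*t^5.
e_{199}(P,Q) = (74005447765796 + 35906116755165*t + 36494326860661*t^2 + 58211552752874*t^3 + 82007434955807*t^4 + 98010868188382*t^5)^{61} = 6265648130038 + 34962179156449*t + 94308740686978*t^2 + 64120511686235*t^3 + 6156018996565*t^4 + 25682923679303*t^5.

6265648130038 + 34962179156449*t + 94308740686978*t^2 + 64120511686235*t^3 + 6156018996565*t^4 + 25682923679303*t^5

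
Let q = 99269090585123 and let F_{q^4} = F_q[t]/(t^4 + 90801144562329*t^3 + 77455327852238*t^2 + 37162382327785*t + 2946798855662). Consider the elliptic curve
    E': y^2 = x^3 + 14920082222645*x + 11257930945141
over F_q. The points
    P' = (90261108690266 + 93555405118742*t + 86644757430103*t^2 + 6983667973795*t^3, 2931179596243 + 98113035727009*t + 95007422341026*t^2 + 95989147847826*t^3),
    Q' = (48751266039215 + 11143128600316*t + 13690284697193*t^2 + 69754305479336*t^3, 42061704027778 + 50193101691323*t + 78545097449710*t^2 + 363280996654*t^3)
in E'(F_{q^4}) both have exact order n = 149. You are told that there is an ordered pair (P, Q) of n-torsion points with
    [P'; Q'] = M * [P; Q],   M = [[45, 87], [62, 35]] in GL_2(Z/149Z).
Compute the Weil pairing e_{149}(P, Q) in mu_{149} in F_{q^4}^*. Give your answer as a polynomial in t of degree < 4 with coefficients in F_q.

e_{149} is bilinear + alternating on E[149], so e_{149}(45*P + 87*Q, 62*P + 35*Q) = e_{149}(P,Q)^(45*35-87*62).
45*35 - 87*62 = -3819; reduced mod 149: det = 55, inverse 84.
Build f_{149,P'} and f_{149,Q'} via the 8-bit ladder of 149=10010101_2; evaluate at shifted divisors; quotient in F_{99269090585123^4}.
Result: e(P',Q') = 72871689414795 + 22114184160302*t + 45419748055874*t^2 + 52099481756674*t^3.
e_{149}(P,Q) = (72871689414795 + 22114184160302*t + 45419748055874*t^2 + 52099481756674*t^3)^{84} = 20069188078394 + 91950732195644*t + 88846607134977*t^2 + 59509835885402*t^3.

20069188078394 + 91950732195644*t + 88846607134977*t^2 + 59509835885402*t^3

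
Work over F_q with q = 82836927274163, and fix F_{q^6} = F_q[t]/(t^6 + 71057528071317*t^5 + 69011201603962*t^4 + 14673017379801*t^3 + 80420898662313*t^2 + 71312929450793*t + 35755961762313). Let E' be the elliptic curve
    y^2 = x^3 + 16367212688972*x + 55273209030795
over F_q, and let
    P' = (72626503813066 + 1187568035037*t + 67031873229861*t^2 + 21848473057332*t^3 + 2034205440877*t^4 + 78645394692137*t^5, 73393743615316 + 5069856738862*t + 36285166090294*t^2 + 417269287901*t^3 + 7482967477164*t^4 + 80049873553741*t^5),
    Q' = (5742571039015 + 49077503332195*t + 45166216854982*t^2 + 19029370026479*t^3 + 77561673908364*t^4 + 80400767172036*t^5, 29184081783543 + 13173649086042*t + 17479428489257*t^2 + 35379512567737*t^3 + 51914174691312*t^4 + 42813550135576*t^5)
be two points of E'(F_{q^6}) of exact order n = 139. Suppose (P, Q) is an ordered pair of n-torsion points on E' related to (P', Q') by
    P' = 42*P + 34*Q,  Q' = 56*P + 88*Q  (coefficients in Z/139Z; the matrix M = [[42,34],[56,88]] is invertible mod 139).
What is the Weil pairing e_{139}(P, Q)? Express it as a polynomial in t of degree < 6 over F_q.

e_{139}(aP+bQ,cP+dQ) = e_{139}(P,Q)^(ad-bc); with (a,b,c,d)=(42,34,56,88) this gives the det-139 law.
42*88 - 34*56 = 1792; reduced mod 139: det = 124, inverse 37.
Run Miller on y^2=x^3+16367212688972*x+55273209030795 over F_{82836927274163}: ladder 10001011 (8 bits); e = f_P(D_Q)/f_Q(D_P).
Result: e(P',Q') = 14472945679971 + 31173573416274*t + 73473553619636*t^2 + 56106798629752*t^3 + 1739768665018*t^4 + 38481508436718*t^5.
Hence e(P,Q) = 32547125319874 + 77369549016542*t + 2337759940161*t^2 + 62285159157650*t^3 + 2770369565676*t^4 + 10239755287777*t^5 in F_{82836927274163^6}^*.

32547125319874 + 77369549016542*t + 2337759940161*t^2 + 62285159157650*t^3 + 2770369565676*t^4 + 10239755287777*t^5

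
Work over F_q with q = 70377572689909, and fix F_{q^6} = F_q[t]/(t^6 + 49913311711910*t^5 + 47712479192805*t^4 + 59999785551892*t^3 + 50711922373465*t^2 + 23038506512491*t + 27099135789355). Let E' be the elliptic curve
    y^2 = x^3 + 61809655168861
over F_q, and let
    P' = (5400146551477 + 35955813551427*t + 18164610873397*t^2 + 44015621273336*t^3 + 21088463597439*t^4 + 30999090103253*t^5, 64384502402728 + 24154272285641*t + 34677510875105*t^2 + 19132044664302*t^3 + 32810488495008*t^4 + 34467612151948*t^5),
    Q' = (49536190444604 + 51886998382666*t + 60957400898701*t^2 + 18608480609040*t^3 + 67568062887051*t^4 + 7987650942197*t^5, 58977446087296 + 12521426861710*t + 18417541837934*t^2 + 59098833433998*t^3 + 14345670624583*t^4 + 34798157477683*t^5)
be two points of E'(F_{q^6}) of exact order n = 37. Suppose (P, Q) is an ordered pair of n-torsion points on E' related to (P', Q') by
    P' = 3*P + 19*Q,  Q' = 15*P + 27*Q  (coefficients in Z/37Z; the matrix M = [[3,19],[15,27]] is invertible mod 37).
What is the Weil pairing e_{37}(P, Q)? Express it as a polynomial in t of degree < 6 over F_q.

The 37-Weil pairing on E[37] over F_{70377572689909} is alternating-bilinear: e_{37}(P',Q') = e_{37}(P,Q)^det(M).
det M = 3*27 - 19*15 = -204 = 18 (mod 37); 18^{-1} = 35 (mod 37).
Build f_{37,P'} and f_{37,Q'} via the 6-bit ladder of 37=100101_2; evaluate at shifted divisors; quotient in F_{70377572689909^6}.
So e_{37}(P',Q') = 5472790940241 + 6305128074475*t + 1419783296613*t^2 + 58350720863217*t^3 + 4819167020611*t^4 + 9404202466286*t^5.
(5472790940241 + 6305128074475*t + 1419783296613*t^2 + 58350720863217*t^3 + 4819167020611*t^4 + 9404202466286*t^5)^{35} mod (70377572689909,f) = 12402412003828 + 19660262438522*t + 64244577960270*t^2 + 69179962907092*t^3 + 53163255184782*t^4 + 8967427206551*t^5.

12402412003828 + 19660262438522*t + 64244577960270*t^2 + 69179962907092*t^3 + 53163255184782*t^4 + 8967427206551*t^5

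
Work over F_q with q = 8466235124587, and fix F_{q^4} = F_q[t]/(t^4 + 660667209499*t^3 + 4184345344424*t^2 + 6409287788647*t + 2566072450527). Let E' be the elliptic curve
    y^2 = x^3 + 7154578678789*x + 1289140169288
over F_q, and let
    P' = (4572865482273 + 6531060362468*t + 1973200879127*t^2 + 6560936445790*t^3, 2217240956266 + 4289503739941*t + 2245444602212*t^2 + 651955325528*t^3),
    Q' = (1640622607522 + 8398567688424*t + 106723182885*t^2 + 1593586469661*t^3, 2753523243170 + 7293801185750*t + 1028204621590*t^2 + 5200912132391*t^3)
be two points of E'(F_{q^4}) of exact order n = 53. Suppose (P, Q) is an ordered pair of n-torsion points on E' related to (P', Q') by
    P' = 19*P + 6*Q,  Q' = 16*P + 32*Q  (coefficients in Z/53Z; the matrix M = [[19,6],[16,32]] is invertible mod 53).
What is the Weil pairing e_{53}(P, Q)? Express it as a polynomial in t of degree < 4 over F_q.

2720256406907 + 3128105329944*t + 6532425988890*t^2 + 894269932650*t^3

Alternating bilinearity on E[53] (values in mu_{53} in F_{8466235124587^4}) gives e(P',Q') = e(P,Q)^det(M).
Inverting 35 mod 53: 50. Thus e_{53}(P,Q) = e(P',Q')^{50}.
Build f_{53,P'} and f_{53,Q'} via the 6-bit ladder of 53=110101_2; evaluate at shifted divisors; quotient in F_{8466235124587^4}.
e_{53}(P',Q') = 5629194942979 + 1077556278236*t + 6358434074062*t^2 + 1517027700790*t^3.
Finally e_{53}(P,Q) = 2720256406907 + 3128105329944*t + 6532425988890*t^2 + 894269932650*t^3.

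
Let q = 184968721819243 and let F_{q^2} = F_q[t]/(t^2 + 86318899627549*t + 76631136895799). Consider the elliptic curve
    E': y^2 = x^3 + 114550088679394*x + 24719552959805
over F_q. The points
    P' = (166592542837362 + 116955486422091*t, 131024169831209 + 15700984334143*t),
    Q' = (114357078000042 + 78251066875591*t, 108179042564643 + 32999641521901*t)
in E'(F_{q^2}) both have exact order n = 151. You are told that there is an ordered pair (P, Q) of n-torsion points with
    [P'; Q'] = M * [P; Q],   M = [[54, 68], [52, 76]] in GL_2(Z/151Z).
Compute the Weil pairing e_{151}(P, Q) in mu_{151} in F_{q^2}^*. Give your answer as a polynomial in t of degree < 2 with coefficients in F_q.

Since e_{151}(P,P)=e_{151}(Q,Q)=1 and e_{151}(Q,P)=e_{151}(P,Q)^{-1}, expanding e_{151}(54*P + 68*Q,52*P + 76*Q) leaves e(P,Q)^det(M).
det M = 54*76 - 68*52 = 568 = 115 (mod 151); 115^{-1} = 130 (mod 151).
Build f_{151,P'} and f_{151,Q'} via the 8-bit ladder of 151=10010111_2; evaluate at shifted divisors; quotient in F_{184968721819243^2}.
The quotient is 109703017033074 + 143858480701688*t.
Hence e(P,Q) = 63486571853854 + 39207321224498*t in F_{184968721819243^2}^*.

63486571853854 + 39207321224498*t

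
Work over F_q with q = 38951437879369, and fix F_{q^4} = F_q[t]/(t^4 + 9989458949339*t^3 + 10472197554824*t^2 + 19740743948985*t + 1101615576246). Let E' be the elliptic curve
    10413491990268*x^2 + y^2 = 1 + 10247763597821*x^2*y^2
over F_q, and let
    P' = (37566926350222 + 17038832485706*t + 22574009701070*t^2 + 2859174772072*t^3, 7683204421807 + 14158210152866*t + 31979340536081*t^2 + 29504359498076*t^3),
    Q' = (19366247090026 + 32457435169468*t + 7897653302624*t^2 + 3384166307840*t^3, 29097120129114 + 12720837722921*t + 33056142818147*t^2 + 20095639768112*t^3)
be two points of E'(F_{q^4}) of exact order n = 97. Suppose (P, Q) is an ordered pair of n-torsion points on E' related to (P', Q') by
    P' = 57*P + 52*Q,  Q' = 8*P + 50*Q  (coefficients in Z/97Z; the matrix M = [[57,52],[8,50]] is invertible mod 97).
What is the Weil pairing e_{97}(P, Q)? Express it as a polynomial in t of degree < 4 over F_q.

e_{97}(aP+bQ,cP+dQ) = e_{97}(P,Q)^(ad-bc); with (a,b,c,d)=(57,52,8,50) this gives the det-97 law.
det M = 57*50 - 52*8 = 2434 = 9 (mod 97); 9^{-1} = 54 (mod 97).
Edwards->Montgomery: u=(1+y)/(1-y), v=u/x -> 5712633715764v^2=u^3+24934404791706u^2+u; then x_W=9779291567954u+9935448911243: y^2=x^3+29365604209543*x+27884971350423.
Run Miller on y^2=x^3+29365604209543*x+27884971350423 over F_{38951437879369}: ladder 1100001 (7 bits); e = f_P(D_Q)/f_Q(D_P).
Result: e(P',Q') = 10652432306236 + 12907831520732*t + 25444084348066*t^2 + 31455025498970*t^3.
Thus e_{97}(P,Q) = 11622453728574 + 36081904353133*t + 19368804451661*t^2 + 11582061075459*t^3.

11622453728574 + 36081904353133*t + 19368804451661*t^2 + 11582061075459*t^3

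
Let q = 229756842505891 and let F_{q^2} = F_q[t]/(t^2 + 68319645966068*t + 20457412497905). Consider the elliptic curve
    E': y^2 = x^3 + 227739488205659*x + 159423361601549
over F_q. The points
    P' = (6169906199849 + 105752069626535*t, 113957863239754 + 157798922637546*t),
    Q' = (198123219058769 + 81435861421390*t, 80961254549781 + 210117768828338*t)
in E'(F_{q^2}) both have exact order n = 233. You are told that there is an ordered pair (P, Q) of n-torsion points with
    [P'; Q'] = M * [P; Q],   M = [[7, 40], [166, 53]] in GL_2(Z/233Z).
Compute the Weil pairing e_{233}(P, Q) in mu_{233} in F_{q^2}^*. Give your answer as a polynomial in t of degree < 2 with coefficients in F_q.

e_{233}(aP+bQ,cP+dQ) = e_{233}(P,Q)^(ad-bc); with (a,b,c,d)=(7,40,166,53) this gives the det-233 law.
det M = 7*53 - 40*166 = -6269 = 22 (mod 233); 22^{-1} = 53 (mod 233).
n = 233 = (11101001)_2 (8 bits, wt 5); accumulate f_{233,P'}(Q'+S)/f_{233,P'}(S) along the 7-step ladder.
e_{233}(P',Q') = 114377680391723 + 194912372307311*t.
Raise to 53: e(P,Q) = 70289561258074 + 157932190314482*t in mu_{233}.

70289561258074 + 157932190314482*t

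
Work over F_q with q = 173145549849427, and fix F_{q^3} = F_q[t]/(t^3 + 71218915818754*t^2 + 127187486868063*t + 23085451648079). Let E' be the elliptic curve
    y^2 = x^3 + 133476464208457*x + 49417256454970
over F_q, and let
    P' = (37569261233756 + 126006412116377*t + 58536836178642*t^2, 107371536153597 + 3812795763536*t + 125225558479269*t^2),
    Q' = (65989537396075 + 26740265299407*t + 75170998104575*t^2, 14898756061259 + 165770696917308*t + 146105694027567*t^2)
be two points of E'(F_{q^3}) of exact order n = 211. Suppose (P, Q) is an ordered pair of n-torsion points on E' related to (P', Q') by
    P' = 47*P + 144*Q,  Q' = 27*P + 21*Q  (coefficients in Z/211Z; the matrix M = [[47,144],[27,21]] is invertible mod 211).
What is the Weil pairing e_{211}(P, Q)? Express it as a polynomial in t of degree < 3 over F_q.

167213896537103 + 30171401468484*t + 56420725362666*t^2

e_{211}(aP+bQ,cP+dQ) = e_{211}(P,Q)^(ad-bc); with (a,b,c,d)=(47,144,27,21) this gives the det-211 law.
det M = 47*21 - 144*27 = -2901 = 53 (mod 211); 53^{-1} = 4 (mod 211).
Miller loop for e_{211} over F_{173145549849427^3}: bits of 211 = 11010011; 7 double steps + 4 add steps, l/v at each.
f_P(D_Q)/f_Q(D_P) = 59803394239739 + 93637836667968*t + 169417382674346*t^2.
e_{211}(P,Q) = (59803394239739 + 93637836667968*t + 169417382674346*t^2)^{4} = 167213896537103 + 30171401468484*t + 56420725362666*t^2.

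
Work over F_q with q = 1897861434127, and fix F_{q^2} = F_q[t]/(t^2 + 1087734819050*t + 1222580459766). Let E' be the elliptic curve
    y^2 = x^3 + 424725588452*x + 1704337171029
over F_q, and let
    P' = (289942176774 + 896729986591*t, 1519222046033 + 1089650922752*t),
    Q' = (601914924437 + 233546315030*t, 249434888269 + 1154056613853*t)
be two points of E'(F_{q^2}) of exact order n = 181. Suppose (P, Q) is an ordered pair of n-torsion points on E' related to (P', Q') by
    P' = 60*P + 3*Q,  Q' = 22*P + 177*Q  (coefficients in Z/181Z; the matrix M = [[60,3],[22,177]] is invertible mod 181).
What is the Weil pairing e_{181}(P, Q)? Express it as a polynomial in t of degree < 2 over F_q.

739654654798 + 980311124071*t

Under M = [[60,3],[22,177]] in GL_2(Z/181), e_{181}(P',Q') = e_{181}(P,Q)^(60*177-3*22 mod 181).
det M = 60*177 - 3*22 = 10554 = 56 (mod 181); 56^{-1} = 139 (mod 181).
Build f_{181,P'} and f_{181,Q'} via the 8-bit ladder of 181=10110101_2; evaluate at shifted divisors; quotient in F_{1897861434127^2}.
Result: e(P',Q') = 1086050155297 + 232079575260*t.
Hence e(P,Q) = 739654654798 + 980311124071*t in F_{1897861434127^2}^*.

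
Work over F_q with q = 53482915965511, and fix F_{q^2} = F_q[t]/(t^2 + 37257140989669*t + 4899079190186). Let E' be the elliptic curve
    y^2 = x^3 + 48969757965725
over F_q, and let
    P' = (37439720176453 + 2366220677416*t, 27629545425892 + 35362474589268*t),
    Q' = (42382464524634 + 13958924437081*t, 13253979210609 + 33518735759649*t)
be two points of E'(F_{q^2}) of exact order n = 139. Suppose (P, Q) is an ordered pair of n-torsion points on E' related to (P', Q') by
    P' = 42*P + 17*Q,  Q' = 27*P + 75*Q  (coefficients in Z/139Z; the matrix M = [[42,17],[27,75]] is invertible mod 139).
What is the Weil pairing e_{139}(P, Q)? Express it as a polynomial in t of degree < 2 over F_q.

33756472774519 + 40518054455551*t

e_{139} is bilinear + alternating on E[139], so e_{139}(42*P + 17*Q, 27*P + 75*Q) = e_{139}(P,Q)^(42*75-17*27).
det M = 42*75 - 17*27 = 2691 = 50 (mod 139); 50^{-1} = 114 (mod 139).
Miller loop for e_{139} over F_{53482915965511^2}: bits of 139 = 10001011; 7 double steps + 3 add steps, l/v at each.
The quotient is 9217458906596 + 22387279786292*t.
(9217458906596 + 22387279786292*t)^{114} mod (53482915965511,f) = 33756472774519 + 40518054455551*t.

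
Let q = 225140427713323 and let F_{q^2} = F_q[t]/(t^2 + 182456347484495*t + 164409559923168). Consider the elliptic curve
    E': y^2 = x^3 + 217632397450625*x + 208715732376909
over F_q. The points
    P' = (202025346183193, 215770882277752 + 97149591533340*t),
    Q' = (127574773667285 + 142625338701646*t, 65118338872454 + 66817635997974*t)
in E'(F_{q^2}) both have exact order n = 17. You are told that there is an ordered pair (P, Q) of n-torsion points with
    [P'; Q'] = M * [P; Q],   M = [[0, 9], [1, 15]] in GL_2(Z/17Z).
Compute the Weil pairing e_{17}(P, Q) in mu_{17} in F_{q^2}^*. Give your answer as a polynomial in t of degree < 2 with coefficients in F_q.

e_{17} is bilinear + alternating on E[17], so e_{17}(9*Q, 1*P + 15*Q) = e_{17}(P,Q)^(0*15-9*1).
So e_{17}(P,Q) = e_{17}(P',Q')^{15}, since 8*15 = 1 mod 17.
Double-and-add over 10001: 5-1 doublings, 2-1 additions; each step l_{T,T}/v_{2T} or l_{T,P'}/v at Q'+S for random S.
The quotient is 81566493202719 + 220810637874056*t.
Hence e(P,Q) = 214149212872849 + 174239215779298*t in F_{225140427713323^2}^*.

214149212872849 + 174239215779298*t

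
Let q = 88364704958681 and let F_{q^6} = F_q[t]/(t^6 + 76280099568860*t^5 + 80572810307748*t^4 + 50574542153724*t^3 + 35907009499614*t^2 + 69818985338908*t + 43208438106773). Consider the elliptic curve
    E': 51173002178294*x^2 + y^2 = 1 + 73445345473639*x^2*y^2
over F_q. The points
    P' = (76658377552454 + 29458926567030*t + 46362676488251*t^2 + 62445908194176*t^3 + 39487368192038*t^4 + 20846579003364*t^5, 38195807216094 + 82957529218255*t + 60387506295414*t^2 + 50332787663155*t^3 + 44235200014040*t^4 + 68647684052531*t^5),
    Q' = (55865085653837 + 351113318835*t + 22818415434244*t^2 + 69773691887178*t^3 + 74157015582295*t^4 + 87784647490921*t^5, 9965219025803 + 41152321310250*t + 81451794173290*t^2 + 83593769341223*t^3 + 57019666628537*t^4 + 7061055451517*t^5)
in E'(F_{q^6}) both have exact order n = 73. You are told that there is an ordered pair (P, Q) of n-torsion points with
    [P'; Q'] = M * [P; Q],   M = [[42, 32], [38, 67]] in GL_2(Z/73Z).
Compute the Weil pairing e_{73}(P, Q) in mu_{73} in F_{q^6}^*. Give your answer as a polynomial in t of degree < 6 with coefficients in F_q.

36390908414388 + 14194155823624*t + 15477262299713*t^2 + 80793438860498*t^3 + 37673944342792*t^4 + 74671806754059*t^5

The 73-Weil pairing on E[73] over F_{88364704958681} is alternating-bilinear: e_{73}(P',Q') = e_{73}(P,Q)^det(M).
42*67 - 32*38 = 1598; reduced mod 73: det = 65, inverse 9.
Edwards a_E,d_E -> Montgomery A=10633601140996,B=4638972047652 -> Weierstrass 70439699136111,73925698590139 via alpha=64952077087996,beta=16523090415834.
Build f_{73,P'} and f_{73,Q'} via the 7-bit ladder of 73=1001001_2; evaluate at shifted divisors; quotient in F_{88364704958681^6}.
e_{73}(P',Q') = 30627788724096 + 49525629239233*t + 2303601361932*t^2 + 23390798657308*t^3 + 41618605512682*t^4 + 60480616709985*t^5.
Thus e_{73}(P,Q) = 36390908414388 + 14194155823624*t + 15477262299713*t^2 + 80793438860498*t^3 + 37673944342792*t^4 + 74671806754059*t^5.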